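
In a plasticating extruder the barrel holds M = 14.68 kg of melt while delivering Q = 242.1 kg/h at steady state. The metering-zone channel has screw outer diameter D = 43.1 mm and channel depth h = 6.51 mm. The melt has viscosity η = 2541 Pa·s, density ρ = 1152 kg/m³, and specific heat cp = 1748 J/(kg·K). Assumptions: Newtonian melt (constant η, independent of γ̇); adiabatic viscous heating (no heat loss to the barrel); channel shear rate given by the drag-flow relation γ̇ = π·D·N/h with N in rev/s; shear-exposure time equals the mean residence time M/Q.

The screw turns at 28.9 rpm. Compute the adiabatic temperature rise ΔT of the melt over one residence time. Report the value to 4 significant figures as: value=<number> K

value=27.65 K

Q_s = Q / 3600 = 242.1 / 3600 = 0.06725 kg/s
t_res = M / Q_s = 14.68 / 0.06725 = 218.29 s
D = 43.1 mm = 0.0431 m;  h = 6.51 mm = 0.00651 m;  N = 28.9 rpm / 60 = 0.481667 rev/s
Shear rate: γ̇ = πDN/h = π·0.0431·0.481667/0.00651 = 10.0183 s⁻¹
Adiabatic rise: ΔT = η γ̇² t_res / (ρ cp) = 2541·(10.0183)²·218.29 / (1152·1748) = 27.6459 K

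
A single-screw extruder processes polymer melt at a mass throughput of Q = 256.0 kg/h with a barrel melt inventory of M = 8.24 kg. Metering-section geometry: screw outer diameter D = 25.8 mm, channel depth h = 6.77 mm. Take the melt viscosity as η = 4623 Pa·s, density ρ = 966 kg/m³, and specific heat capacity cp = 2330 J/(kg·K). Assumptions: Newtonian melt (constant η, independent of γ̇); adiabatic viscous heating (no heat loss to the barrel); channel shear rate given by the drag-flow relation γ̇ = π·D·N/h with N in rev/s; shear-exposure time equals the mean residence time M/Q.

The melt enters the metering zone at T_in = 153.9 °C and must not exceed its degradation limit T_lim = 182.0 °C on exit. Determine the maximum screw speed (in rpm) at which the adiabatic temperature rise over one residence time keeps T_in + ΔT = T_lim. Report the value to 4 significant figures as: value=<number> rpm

value=54.45 rpm

Q_s = Q / 3600 = 256.0 / 3600 = 0.0711111 kg/s
Mean residence time: t_res = M/Q_s = 8.24 kg / 0.0711111 kg/s = 115.875 s
Convert to metres: D = 0.0258 m, h = 0.00677 m
Allowable rise: ΔT_a = T_lim − T_in = 182.0 − 153.9 = 28.1 K
γ̇_max² = ΔT_a·ρ·cp / (η·t_res) = [28.1 × 966 × 2330] / [4623 × 115.875] = 118.066 s⁻²
γ̇_max = sqrt(118.066) = 10.8658 s⁻¹
N_max = γ̇_max h / (πD) = 10.8658·0.00677/(π·0.0258) = 0.907574 rev/s → ×60 = 54.4544 rpm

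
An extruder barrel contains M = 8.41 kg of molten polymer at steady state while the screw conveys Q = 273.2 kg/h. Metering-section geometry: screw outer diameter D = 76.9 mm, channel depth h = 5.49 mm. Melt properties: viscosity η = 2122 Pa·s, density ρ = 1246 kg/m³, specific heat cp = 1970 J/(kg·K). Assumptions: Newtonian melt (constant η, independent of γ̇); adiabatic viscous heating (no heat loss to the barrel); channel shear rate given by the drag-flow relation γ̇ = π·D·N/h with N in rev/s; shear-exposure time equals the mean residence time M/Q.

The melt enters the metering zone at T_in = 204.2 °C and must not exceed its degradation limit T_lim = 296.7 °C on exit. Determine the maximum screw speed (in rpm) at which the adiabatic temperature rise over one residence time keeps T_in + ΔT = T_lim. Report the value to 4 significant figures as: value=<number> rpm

Q_s = Q / 3600 = 273.2 / 3600 = 0.0758889 kg/s
Mean residence time: t_res = M/Q_s = 8.41 kg / 0.0758889 kg/s = 110.82 s
Geometry in SI: D = 76.9 mm → 0.0769 m, h = 5.49 mm → 0.00549 m
ΔT_a = T_lim − T_in = 296.7 − 204.2 = 92.5 K
Invert ΔT = ηγ̇²t_res/(ρcp) for γ̇: γ̇_max² = ΔT_a ρ cp / (η t_res) = 92.5·1246·1970 / (2122·110.82) = 965.523 s⁻²
Take the square root: γ̇_max = √(965.523) = 31.0729 s⁻¹
Solve γ̇ = πDN/h for N: N_max = γ̇_max·h/(π·D) = 31.0729 × 0.00549 / (π × 0.0769) = 0.706118 rev/s = 42.3671 rpm

value=42.37 rpm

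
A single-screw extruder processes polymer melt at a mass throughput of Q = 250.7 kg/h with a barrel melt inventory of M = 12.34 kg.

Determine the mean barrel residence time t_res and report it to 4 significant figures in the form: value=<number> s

value=177.2 s

Throughput in SI: Q_s = 250.7 kg/h ÷ 3600 s/h = 0.0696389 kg/s
Mean residence time: t_res = M/Q_s = 12.34 kg / 0.0696389 kg/s = 177.2 s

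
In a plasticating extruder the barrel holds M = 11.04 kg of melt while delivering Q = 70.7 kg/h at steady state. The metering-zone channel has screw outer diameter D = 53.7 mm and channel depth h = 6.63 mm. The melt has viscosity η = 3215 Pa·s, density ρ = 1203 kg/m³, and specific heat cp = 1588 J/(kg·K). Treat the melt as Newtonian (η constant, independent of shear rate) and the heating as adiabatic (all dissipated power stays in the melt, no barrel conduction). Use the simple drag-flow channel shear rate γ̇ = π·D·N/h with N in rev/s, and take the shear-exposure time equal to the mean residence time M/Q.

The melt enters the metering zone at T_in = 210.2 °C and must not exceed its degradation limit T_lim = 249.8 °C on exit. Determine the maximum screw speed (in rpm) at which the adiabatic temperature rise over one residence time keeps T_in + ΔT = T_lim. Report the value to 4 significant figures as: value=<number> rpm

value=15.26 rpm

Throughput in SI: Q_s = 70.7 kg/h ÷ 3600 s/h = 0.0196389 kg/s
t_res = M / Q_s = 11.04 / 0.0196389 = 562.15 s
D = 53.7 mm = 0.0537 m;  h = 6.63 mm = 0.00663 m
ΔT_a = T_lim − T_in = 249.8 − 210.2 = 39.6 K
γ̇_max² = ΔT_a·ρ·cp/(η·t_res) = 39.6·1203·1588/(3215·562.15) = 41.858 s⁻²
γ̇_max = sqrt(41.858) = 6.46977 s⁻¹
Solve γ̇ = πDN/h for N: N_max = γ̇_max·h/(π·D) = 6.46977 × 0.00663 / (π × 0.0537) = 0.25426 rev/s = 15.2556 rpm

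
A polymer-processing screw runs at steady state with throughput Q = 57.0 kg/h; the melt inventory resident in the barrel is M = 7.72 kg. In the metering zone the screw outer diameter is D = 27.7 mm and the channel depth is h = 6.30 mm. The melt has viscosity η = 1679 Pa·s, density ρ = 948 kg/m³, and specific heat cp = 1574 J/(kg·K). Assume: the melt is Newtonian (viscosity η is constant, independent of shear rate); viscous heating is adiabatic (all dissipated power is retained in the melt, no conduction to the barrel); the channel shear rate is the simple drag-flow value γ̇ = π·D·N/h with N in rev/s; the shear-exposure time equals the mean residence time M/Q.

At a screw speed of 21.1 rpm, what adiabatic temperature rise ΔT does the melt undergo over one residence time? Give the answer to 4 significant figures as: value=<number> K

value=12.95 K

Throughput in SI: Q_s = 57.0 kg/h ÷ 3600 s/h = 0.0158333 kg/s
Mean residence time: t_res = M/Q_s = 7.72 kg / 0.0158333 kg/s = 487.579 s
D = 27.7 mm = 0.0277 m;  h = 6.30 mm = 0.0063 m;  N = 21.1 rpm / 60 = 0.351667 rev/s
Shear rate: γ̇ = πDN/h = π·0.0277·0.351667/0.0063 = 4.85758 s⁻¹
Adiabatic rise: ΔT = η γ̇² t_res / (ρ cp) = 1679·(4.85758)²·487.579 / (948·1574) = 12.9456 K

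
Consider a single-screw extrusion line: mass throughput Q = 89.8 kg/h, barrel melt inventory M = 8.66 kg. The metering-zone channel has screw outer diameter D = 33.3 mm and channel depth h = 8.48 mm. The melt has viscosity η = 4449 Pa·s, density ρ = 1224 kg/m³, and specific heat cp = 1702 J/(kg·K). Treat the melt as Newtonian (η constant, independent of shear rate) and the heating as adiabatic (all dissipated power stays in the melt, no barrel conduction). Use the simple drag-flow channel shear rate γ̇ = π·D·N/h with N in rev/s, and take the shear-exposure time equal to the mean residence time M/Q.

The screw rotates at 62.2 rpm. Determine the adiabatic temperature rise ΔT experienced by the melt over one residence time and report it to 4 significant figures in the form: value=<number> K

value=121.3 K

Q_s = Q / 3600 = 89.8 / 3600 = 0.0249444 kg/s
t_res = M / Q_s = 8.66 / 0.0249444 = 347.171 s
D = 33.3 mm = 0.0333 m;  h = 8.48 mm = 0.00848 m;  N = 62.2 rpm / 60 = 1.03667 rev/s
Shear rate: γ̇ = πDN/h = π·0.0333·1.03667/0.00848 = 12.789 s⁻¹
ΔT = η·γ̇²·t_res / (ρ·cp) = 4449 · (12.789)² · 347.171 / (1224 · 1702) = 121.266 K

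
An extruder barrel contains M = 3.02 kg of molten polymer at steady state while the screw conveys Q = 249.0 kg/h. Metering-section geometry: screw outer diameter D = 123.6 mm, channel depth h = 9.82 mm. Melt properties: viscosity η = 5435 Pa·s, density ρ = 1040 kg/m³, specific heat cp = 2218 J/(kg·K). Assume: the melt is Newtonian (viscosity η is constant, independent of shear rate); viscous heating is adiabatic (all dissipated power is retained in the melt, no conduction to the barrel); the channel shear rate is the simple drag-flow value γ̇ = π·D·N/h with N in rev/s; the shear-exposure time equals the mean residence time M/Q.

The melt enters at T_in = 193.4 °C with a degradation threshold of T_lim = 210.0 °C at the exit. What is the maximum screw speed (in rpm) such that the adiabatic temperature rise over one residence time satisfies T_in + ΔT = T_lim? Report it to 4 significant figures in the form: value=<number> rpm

value=19.27 rpm

Throughput in SI: Q_s = 249.0 kg/h ÷ 3600 s/h = 0.0691667 kg/s
Mean residence time: t_res = M/Q_s = 3.02 kg / 0.0691667 kg/s = 43.6627 s
Convert to metres: D = 0.1236 m, h = 0.00982 m
Allowable rise: ΔT_a = T_lim − T_in = 210.0 − 193.4 = 16.6 K
γ̇_max² = ΔT_a·ρ·cp/(η·t_res) = 16.6·1040·2218/(5435·43.6627) = 161.359 s⁻²
γ̇_max = √161.359 = 12.7027 s⁻¹
Solve γ̇ = πDN/h for N: N_max = γ̇_max·h/(π·D) = 12.7027 × 0.00982 / (π × 0.1236) = 0.321248 rev/s = 19.2749 rpm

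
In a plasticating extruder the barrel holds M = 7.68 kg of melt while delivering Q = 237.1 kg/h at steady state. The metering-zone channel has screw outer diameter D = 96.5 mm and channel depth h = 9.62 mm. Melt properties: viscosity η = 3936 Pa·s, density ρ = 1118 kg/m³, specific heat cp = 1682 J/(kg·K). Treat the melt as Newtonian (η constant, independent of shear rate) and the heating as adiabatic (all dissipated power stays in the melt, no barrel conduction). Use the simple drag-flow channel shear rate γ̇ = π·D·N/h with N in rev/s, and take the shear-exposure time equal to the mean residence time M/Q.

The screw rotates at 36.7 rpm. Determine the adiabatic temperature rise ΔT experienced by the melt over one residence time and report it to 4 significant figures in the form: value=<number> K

value=90.69 K

Q_s = Q / 3600 = 237.1 / 3600 = 0.0658611 kg/s
t_res = M / Q_s = 7.68 / 0.0658611 = 116.609 s
Geometry in metres: D = 96.5 mm → 0.0965 m, h = 9.62 mm → 0.00962 m; screw speed N = 36.7 rpm = 0.611667 rev/s
γ̇ = π·D·N / h = π · 0.0965 · 0.611667 / 0.00962 = 19.276 s⁻¹
Adiabatic rise: ΔT = η γ̇² t_res / (ρ cp) = 3936·(19.276)²·116.609 / (1118·1682) = 90.6887 K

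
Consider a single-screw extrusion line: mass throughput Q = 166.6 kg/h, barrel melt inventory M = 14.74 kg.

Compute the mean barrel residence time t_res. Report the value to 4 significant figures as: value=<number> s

value=318.5 s

Convert throughput: Q = 166.6 kg/h = 166.6/3600 = 0.0462778 kg/s
t_res = M / Q_s = 14.74 ÷ 0.0462778 = 318.511 s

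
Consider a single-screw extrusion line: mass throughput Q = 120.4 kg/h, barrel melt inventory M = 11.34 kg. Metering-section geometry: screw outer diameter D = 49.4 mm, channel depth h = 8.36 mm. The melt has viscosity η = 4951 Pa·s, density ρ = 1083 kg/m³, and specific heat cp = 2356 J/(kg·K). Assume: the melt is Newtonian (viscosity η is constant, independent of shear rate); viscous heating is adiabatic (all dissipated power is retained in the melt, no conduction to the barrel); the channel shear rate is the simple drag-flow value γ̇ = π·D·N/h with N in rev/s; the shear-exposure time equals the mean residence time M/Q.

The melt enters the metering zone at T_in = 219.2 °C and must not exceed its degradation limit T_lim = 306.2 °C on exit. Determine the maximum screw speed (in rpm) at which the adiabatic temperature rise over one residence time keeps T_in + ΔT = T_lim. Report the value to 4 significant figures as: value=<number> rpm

value=37.17 rpm

Q_s = Q / 3600 = 120.4 / 3600 = 0.0334444 kg/s
Mean residence time: t_res = M/Q_s = 11.34 kg / 0.0334444 kg/s = 339.07 s
Convert to metres: D = 0.0494 m, h = 0.00836 m
Allowable rise: ΔT_a = T_lim − T_in = 306.2 − 219.2 = 87 K
γ̇_max² = ΔT_a·ρ·cp/(η·t_res) = 87·1083·2356/(4951·339.07) = 132.233 s⁻²
γ̇_max = √132.233 = 11.4993 s⁻¹
N_max = γ̇_max h / (πD) = 11.4993·0.00836/(π·0.0494) = 0.619441 rev/s → ×60 = 37.1665 rpm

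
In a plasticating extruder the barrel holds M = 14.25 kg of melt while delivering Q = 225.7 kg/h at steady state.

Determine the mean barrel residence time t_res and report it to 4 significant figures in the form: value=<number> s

value=227.3 s

Q_s = Q / 3600 = 225.7 / 3600 = 0.0626944 kg/s
Mean residence time: t_res = M/Q_s = 14.25 kg / 0.0626944 kg/s = 227.293 s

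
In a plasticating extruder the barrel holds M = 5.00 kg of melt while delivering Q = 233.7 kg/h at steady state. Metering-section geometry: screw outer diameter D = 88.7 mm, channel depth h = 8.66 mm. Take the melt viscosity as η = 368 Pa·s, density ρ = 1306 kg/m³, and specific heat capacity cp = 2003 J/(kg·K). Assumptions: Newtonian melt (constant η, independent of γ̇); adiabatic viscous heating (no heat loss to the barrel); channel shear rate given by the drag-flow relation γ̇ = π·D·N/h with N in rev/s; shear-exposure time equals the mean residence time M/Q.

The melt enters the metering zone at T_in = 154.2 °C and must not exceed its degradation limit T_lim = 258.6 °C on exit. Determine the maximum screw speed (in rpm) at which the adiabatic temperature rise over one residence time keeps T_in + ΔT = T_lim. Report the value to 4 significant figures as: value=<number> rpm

Throughput in SI: Q_s = 233.7 kg/h ÷ 3600 s/h = 0.0649167 kg/s
Mean residence time: t_res = M/Q_s = 5.00 kg / 0.0649167 kg/s = 77.0218 s
Geometry in SI: D = 88.7 mm → 0.0887 m, h = 8.66 mm → 0.00866 m
ΔT_a = T_lim − T_in = 258.6 °C − 154.2 °C = 104.4 K
Invert ΔT = ηγ̇²t_res/(ρcp) for γ̇: γ̇_max² = ΔT_a ρ cp / (η t_res) = 104.4·1306·2003 / (368·77.0218) = 9635.25 s⁻²
γ̇_max = sqrt(9635.25) = 98.1593 s⁻¹
N_max = γ̇_max·h / (π·D) = 98.1593 · 0.00866 / (π · 0.0887) = 3.05053 rev/s = 183.032 rpm

value=183.0 rpm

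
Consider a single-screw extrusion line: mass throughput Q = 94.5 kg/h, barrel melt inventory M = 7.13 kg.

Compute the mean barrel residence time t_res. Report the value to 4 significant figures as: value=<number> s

value=271.6 s

Throughput in SI: Q_s = 94.5 kg/h ÷ 3600 s/h = 0.02625 kg/s
Mean residence time: t_res = M/Q_s = 7.13 kg / 0.02625 kg/s = 271.619 s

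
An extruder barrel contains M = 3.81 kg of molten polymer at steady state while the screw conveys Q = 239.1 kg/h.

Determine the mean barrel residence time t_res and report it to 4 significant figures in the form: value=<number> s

Q_s = Q / 3600 = 239.1 / 3600 = 0.0664167 kg/s
t_res = M / Q_s = 3.81 ÷ 0.0664167 = 57.3651 s

value=57.37 s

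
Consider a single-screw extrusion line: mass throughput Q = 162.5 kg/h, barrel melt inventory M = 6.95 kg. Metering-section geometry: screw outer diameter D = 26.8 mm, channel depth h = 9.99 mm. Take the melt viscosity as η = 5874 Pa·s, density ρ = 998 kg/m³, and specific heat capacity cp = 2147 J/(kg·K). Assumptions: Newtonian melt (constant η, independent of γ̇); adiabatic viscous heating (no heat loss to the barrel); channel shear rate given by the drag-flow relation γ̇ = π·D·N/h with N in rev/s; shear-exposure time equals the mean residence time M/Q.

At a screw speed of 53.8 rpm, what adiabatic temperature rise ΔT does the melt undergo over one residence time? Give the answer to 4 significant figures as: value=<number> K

Throughput in SI: Q_s = 162.5 kg/h ÷ 3600 s/h = 0.0451389 kg/s
Mean residence time: t_res = M/Q_s = 6.95 kg / 0.0451389 kg/s = 153.969 s
Convert to SI: D = 0.0268 m, h = 0.00999 m, N = 53.8/60 = 0.896667 rev/s
Shear rate: γ̇ = πDN/h = π·0.0268·0.896667/0.00999 = 7.55701 s⁻¹
ΔT = η·γ̇²·t_res/(ρ·cp) = [5874 × 7.55701² × 153.969] / [998 × 2147] = 24.1049 K

value=24.10 K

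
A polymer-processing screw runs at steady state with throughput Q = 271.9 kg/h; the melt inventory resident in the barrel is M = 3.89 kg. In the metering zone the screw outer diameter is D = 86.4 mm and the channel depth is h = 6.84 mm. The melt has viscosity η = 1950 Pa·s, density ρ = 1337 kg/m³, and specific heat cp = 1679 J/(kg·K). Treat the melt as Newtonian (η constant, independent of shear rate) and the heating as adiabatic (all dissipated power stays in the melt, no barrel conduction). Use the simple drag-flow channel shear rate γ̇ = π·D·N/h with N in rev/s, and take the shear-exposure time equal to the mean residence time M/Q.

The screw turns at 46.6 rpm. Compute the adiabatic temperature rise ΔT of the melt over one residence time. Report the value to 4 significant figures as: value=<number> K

value=42.50 K

Convert throughput: Q = 271.9 kg/h = 271.9/3600 = 0.0755278 kg/s
Mean residence time: t_res = M/Q_s = 3.89 kg / 0.0755278 kg/s = 51.5042 s
D = 86.4 mm = 0.0864 m;  h = 6.84 mm = 0.00684 m;  N = 46.6 rpm / 60 = 0.776667 rev/s
Shear rate: γ̇ = πDN/h = π·0.0864·0.776667/0.00684 = 30.8207 s⁻¹
ΔT = η·γ̇²·t_res/(ρ·cp) = [1950 × 30.8207² × 51.5042] / [1337 × 1679] = 42.4991 K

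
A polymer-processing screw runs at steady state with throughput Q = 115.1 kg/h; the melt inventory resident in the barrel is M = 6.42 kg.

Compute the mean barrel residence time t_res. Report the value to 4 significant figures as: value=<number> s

value=200.8 s

Throughput in SI: Q_s = 115.1 kg/h ÷ 3600 s/h = 0.0319722 kg/s
t_res = M / Q_s = 6.42 ÷ 0.0319722 = 200.799 s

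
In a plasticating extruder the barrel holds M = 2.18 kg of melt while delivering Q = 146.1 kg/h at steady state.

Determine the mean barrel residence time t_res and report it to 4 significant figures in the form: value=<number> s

Convert throughput: Q = 146.1 kg/h = 146.1/3600 = 0.0405833 kg/s
t_res = M / Q_s = 2.18 / 0.0405833 = 53.7166 s

value=53.72 s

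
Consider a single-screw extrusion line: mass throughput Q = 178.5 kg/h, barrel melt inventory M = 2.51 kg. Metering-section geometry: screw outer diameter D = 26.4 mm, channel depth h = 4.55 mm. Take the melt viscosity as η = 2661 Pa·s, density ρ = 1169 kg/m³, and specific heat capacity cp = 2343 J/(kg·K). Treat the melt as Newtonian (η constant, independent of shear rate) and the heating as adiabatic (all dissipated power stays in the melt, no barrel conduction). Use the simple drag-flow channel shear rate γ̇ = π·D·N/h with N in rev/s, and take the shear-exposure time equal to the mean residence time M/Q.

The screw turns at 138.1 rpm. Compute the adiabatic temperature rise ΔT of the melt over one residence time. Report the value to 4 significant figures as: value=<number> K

value=86.57 K

Convert throughput: Q = 178.5 kg/h = 178.5/3600 = 0.0495833 kg/s
t_res = M / Q_s = 2.51 / 0.0495833 = 50.6218 s
Convert to SI: D = 0.0264 m, h = 0.00455 m, N = 138.1/60 = 2.30167 rev/s
γ̇ = π D N / h = (π)(0.0264)(2.30167) / 0.00455 = 41.9551 s⁻¹
ΔT = η·γ̇²·t_res/(ρ·cp) = [2661 × 41.9551² × 50.6218] / [1169 × 2343] = 86.5697 K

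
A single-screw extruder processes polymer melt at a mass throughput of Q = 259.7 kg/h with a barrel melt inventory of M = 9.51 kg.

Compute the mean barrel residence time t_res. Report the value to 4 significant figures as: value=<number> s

value=131.8 s

Convert throughput: Q = 259.7 kg/h = 259.7/3600 = 0.0721389 kg/s
t_res = M / Q_s = 9.51 / 0.0721389 = 131.829 s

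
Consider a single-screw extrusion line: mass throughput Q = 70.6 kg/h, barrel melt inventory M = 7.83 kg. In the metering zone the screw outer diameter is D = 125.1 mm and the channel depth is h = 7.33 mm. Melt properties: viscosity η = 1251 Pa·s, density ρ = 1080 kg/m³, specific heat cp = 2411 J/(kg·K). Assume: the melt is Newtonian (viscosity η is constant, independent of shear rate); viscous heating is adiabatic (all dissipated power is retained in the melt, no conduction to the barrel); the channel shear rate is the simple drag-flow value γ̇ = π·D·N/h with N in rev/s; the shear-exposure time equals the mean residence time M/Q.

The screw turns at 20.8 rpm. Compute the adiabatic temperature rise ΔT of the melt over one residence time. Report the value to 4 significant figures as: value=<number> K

value=66.27 K

Q_s = Q / 3600 = 70.6 / 3600 = 0.0196111 kg/s
Mean residence time: t_res = M/Q_s = 7.83 kg / 0.0196111 kg/s = 399.263 s
Convert to SI: D = 0.1251 m, h = 0.00733 m, N = 20.8/60 = 0.346667 rev/s
γ̇ = π·D·N / h = π · 0.1251 · 0.346667 / 0.00733 = 18.5873 s⁻¹
ΔT = η·γ̇²·t_res/(ρ·cp) = [1251 × 18.5873² × 399.263] / [1080 × 2411] = 66.2715 K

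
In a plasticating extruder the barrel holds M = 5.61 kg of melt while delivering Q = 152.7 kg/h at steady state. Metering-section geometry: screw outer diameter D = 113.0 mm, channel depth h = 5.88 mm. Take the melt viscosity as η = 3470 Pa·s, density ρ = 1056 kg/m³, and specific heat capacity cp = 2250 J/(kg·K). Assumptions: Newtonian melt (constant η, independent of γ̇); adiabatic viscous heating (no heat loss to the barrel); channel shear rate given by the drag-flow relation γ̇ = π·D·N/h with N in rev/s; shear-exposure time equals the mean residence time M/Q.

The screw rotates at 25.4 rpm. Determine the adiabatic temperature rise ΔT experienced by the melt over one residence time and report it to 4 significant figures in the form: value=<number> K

Q_s = Q / 3600 = 152.7 / 3600 = 0.0424167 kg/s
Mean residence time: t_res = M/Q_s = 5.61 kg / 0.0424167 kg/s = 132.259 s
Geometry in metres: D = 113.0 mm → 0.113 m, h = 5.88 mm → 0.00588 m; screw speed N = 25.4 rpm = 0.423333 rev/s
γ̇ = π D N / h = (π)(0.113)(0.423333) / 0.00588 = 25.5584 s⁻¹
ΔT = η·γ̇²·t_res/(ρ·cp) = [3470 × 25.5584² × 132.259] / [1056 × 2250] = 126.176 K

value=126.2 K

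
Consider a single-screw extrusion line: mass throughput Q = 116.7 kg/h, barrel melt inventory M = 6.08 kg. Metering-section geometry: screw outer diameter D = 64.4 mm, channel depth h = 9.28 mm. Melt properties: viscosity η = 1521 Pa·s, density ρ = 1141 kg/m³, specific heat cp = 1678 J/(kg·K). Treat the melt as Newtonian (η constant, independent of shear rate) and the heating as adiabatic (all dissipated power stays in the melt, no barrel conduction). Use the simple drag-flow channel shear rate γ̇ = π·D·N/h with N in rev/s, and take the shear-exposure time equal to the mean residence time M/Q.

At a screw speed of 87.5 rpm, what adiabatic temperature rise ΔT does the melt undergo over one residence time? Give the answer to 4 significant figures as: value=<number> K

Convert throughput: Q = 116.7 kg/h = 116.7/3600 = 0.0324167 kg/s
t_res = M / Q_s = 6.08 / 0.0324167 = 187.558 s
D = 64.4 mm = 0.0644 m;  h = 9.28 mm = 0.00928 m;  N = 87.5 rpm / 60 = 1.45833 rev/s
γ̇ = π·D·N / h = π · 0.0644 · 1.45833 / 0.00928 = 31.794 s⁻¹
Adiabatic rise: ΔT = η γ̇² t_res / (ρ cp) = 1521·(31.794)²·187.558 / (1141·1678) = 150.618 K

value=150.6 K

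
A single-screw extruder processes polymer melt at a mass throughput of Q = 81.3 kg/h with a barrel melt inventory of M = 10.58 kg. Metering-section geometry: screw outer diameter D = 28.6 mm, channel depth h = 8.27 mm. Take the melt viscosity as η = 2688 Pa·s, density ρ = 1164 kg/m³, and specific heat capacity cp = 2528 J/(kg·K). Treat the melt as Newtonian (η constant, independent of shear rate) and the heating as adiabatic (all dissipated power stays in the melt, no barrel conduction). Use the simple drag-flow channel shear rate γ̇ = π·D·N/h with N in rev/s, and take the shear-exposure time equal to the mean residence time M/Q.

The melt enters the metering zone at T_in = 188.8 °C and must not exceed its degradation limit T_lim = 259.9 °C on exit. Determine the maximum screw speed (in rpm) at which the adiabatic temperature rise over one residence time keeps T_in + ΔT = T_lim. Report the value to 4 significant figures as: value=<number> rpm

Q_s = Q / 3600 = 81.3 / 3600 = 0.0225833 kg/s
Mean residence time: t_res = M/Q_s = 10.58 kg / 0.0225833 kg/s = 468.487 s
Convert to metres: D = 0.0286 m, h = 0.00827 m
ΔT_a = T_lim − T_in = 259.9 °C − 188.8 °C = 71.1 K
Invert ΔT = ηγ̇²t_res/(ρcp) for γ̇: γ̇_max² = ΔT_a ρ cp / (η t_res) = 71.1·1164·2528 / (2688·468.487) = 166.139 s⁻²
Take the square root: γ̇_max = √(166.139) = 12.8895 s⁻¹
N_max = γ̇_max·h / (π·D) = 12.8895 · 0.00827 / (π · 0.0286) = 1.18639 rev/s = 71.1832 rpm

value=71.18 rpm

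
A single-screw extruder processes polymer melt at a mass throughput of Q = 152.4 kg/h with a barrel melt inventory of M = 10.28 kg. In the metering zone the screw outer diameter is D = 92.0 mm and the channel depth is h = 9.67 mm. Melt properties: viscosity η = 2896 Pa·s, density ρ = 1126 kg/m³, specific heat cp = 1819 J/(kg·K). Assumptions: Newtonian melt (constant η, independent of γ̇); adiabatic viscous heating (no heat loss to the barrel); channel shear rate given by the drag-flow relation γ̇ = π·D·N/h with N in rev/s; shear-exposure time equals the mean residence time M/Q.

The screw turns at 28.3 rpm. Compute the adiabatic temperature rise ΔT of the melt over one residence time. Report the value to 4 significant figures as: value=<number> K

Throughput in SI: Q_s = 152.4 kg/h ÷ 3600 s/h = 0.0423333 kg/s
Mean residence time: t_res = M/Q_s = 10.28 kg / 0.0423333 kg/s = 242.835 s
Geometry in metres: D = 92.0 mm → 0.092 m, h = 9.67 mm → 0.00967 m; screw speed N = 28.3 rpm = 0.471667 rev/s
Shear rate: γ̇ = πDN/h = π·0.092·0.471667/0.00967 = 14.0976 s⁻¹
Adiabatic rise: ΔT = η γ̇² t_res / (ρ cp) = 2896·(14.0976)²·242.835 / (1126·1819) = 68.2387 K

value=68.24 K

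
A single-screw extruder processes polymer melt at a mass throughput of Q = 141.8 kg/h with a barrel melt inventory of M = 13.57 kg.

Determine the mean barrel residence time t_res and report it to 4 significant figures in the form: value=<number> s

value=344.5 s

Convert throughput: Q = 141.8 kg/h = 141.8/3600 = 0.0393889 kg/s
t_res = M / Q_s = 13.57 / 0.0393889 = 344.513 s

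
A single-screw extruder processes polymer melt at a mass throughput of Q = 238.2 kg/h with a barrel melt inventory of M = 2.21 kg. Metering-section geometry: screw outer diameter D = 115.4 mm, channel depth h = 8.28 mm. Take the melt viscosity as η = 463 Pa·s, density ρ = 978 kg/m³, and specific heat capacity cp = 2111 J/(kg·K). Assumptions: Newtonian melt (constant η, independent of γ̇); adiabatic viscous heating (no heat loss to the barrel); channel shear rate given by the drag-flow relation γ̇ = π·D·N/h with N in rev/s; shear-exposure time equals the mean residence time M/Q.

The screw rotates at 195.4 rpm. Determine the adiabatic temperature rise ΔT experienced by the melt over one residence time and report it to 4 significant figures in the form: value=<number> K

value=152.3 K

Throughput in SI: Q_s = 238.2 kg/h ÷ 3600 s/h = 0.0661667 kg/s
Mean residence time: t_res = M/Q_s = 2.21 kg / 0.0661667 kg/s = 33.4005 s
D = 115.4 mm = 0.1154 m;  h = 8.28 mm = 0.00828 m;  N = 195.4 rpm / 60 = 3.25667 rev/s
γ̇ = π D N / h = (π)(0.1154)(3.25667) / 0.00828 = 142.593 s⁻¹
ΔT = η·γ̇²·t_res/(ρ·cp) = [463 × 142.593² × 33.4005] / [978 × 2111] = 152.302 K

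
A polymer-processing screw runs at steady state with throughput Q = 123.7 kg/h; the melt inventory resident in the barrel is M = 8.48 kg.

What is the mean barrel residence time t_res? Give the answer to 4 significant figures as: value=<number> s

Q_s = Q / 3600 = 123.7 / 3600 = 0.0343611 kg/s
t_res = M / Q_s = 8.48 / 0.0343611 = 246.791 s

value=246.8 s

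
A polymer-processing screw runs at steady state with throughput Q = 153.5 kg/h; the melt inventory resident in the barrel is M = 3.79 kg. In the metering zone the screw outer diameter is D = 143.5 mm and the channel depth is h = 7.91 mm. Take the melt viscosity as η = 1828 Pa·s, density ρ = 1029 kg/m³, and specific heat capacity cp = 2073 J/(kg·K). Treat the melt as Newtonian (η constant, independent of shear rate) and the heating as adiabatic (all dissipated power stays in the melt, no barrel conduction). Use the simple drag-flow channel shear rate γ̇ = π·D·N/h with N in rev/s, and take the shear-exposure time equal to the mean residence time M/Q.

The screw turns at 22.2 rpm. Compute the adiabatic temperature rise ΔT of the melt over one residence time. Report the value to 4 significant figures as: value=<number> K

value=33.87 K

Q_s = Q / 3600 = 153.5 / 3600 = 0.0426389 kg/s
t_res = M / Q_s = 3.79 ÷ 0.0426389 = 88.886 s
Geometry in metres: D = 143.5 mm → 0.1435 m, h = 7.91 mm → 0.00791 m; screw speed N = 22.2 rpm = 0.37 rev/s
γ̇ = π·D·N / h = π · 0.1435 · 0.37 / 0.00791 = 21.0876 s⁻¹
Adiabatic rise: ΔT = η γ̇² t_res / (ρ cp) = 1828·(21.0876)²·88.886 / (1029·2073) = 33.8726 K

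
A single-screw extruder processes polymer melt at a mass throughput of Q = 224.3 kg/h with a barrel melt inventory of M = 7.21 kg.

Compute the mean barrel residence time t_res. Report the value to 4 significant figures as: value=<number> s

Throughput in SI: Q_s = 224.3 kg/h ÷ 3600 s/h = 0.0623056 kg/s
Mean residence time: t_res = M/Q_s = 7.21 kg / 0.0623056 kg/s = 115.72 s

value=115.7 s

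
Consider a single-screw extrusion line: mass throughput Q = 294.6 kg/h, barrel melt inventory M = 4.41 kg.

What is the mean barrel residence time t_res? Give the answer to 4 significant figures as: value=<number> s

Convert throughput: Q = 294.6 kg/h = 294.6/3600 = 0.0818333 kg/s
t_res = M / Q_s = 4.41 ÷ 0.0818333 = 53.89 s

value=53.89 s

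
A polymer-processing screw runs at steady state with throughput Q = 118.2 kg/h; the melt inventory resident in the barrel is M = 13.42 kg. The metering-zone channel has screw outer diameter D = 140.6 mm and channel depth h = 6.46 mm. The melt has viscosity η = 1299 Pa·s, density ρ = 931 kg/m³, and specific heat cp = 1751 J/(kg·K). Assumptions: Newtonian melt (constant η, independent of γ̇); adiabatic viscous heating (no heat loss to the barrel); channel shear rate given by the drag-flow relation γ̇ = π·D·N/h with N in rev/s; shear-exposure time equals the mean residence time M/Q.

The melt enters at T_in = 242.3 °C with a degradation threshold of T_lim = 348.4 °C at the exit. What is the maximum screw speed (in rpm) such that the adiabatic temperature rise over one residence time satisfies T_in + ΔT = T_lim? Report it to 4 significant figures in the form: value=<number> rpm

Convert throughput: Q = 118.2 kg/h = 118.2/3600 = 0.0328333 kg/s
Mean residence time: t_res = M/Q_s = 13.42 kg / 0.0328333 kg/s = 408.731 s
Convert to metres: D = 0.1406 m, h = 0.00646 m
Allowable rise: ΔT_a = T_lim − T_in = 348.4 − 242.3 = 106.1 K
Invert ΔT = ηγ̇²t_res/(ρcp) for γ̇: γ̇_max² = ΔT_a ρ cp / (η t_res) = 106.1·931·1751 / (1299·408.731) = 325.765 s⁻²
γ̇_max = sqrt(325.765) = 18.049 s⁻¹
Solve γ̇ = πDN/h for N: N_max = γ̇_max·h/(π·D) = 18.049 × 0.00646 / (π × 0.1406) = 0.263967 rev/s = 15.838 rpm

value=15.84 rpm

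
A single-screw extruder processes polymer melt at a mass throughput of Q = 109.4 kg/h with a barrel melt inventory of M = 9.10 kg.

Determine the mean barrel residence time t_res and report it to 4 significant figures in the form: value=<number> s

value=299.5 s

Throughput in SI: Q_s = 109.4 kg/h ÷ 3600 s/h = 0.0303889 kg/s
t_res = M / Q_s = 9.10 / 0.0303889 = 299.452 s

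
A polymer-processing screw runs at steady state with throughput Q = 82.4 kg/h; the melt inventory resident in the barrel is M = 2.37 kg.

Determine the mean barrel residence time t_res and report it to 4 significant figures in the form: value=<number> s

Q_s = Q / 3600 = 82.4 / 3600 = 0.0228889 kg/s
t_res = M / Q_s = 2.37 ÷ 0.0228889 = 103.544 s

value=103.5 s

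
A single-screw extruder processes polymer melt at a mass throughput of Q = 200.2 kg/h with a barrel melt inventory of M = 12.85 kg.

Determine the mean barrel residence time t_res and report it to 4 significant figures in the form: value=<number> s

value=231.1 s

Q_s = Q / 3600 = 200.2 / 3600 = 0.0556111 kg/s
t_res = M / Q_s = 12.85 ÷ 0.0556111 = 231.069 s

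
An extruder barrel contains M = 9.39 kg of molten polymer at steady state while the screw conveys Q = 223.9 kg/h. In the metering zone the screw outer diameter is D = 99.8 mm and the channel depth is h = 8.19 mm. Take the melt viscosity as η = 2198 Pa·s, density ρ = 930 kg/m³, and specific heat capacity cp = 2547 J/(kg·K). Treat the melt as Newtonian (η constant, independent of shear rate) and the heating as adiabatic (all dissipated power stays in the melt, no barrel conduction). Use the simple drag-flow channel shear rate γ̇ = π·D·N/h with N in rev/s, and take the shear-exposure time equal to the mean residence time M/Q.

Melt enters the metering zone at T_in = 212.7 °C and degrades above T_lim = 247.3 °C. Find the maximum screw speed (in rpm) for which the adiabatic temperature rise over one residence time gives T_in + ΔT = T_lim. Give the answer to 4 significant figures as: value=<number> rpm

value=24.63 rpm

Convert throughput: Q = 223.9 kg/h = 223.9/3600 = 0.0621944 kg/s
Mean residence time: t_res = M/Q_s = 9.39 kg / 0.0621944 kg/s = 150.978 s
Convert to metres: D = 0.0998 m, h = 0.00819 m
Allowable rise: ΔT_a = T_lim − T_in = 247.3 − 212.7 = 34.6 K
γ̇_max² = ΔT_a·ρ·cp / (η·t_res) = [34.6 × 930 × 2547] / [2198 × 150.978] = 246.971 s⁻²
γ̇_max = sqrt(246.971) = 15.7153 s⁻¹
N_max = γ̇_max h / (πD) = 15.7153·0.00819/(π·0.0998) = 0.410513 rev/s → ×60 = 24.6308 rpm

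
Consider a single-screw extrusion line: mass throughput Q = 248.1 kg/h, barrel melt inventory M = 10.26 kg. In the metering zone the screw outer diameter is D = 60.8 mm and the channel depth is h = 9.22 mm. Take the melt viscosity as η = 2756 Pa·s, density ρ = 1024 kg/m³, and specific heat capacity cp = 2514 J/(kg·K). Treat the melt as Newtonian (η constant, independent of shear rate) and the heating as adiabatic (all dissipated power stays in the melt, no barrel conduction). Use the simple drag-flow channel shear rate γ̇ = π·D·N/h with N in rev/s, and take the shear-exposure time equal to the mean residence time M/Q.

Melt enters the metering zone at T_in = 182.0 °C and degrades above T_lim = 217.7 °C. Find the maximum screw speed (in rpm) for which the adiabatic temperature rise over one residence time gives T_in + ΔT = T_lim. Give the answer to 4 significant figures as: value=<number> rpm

Throughput in SI: Q_s = 248.1 kg/h ÷ 3600 s/h = 0.0689167 kg/s
t_res = M / Q_s = 10.26 / 0.0689167 = 148.875 s
Geometry in SI: D = 60.8 mm → 0.0608 m, h = 9.22 mm → 0.00922 m
ΔT_a = T_lim − T_in = 217.7 − 182.0 = 35.7 K
Invert ΔT = ηγ̇²t_res/(ρcp) for γ̇: γ̇_max² = ΔT_a ρ cp / (η t_res) = 35.7·1024·2514 / (2756·148.875) = 223.991 s⁻²
γ̇_max = √223.991 = 14.9663 s⁻¹
Solve γ̇ = πDN/h for N: N_max = γ̇_max·h/(π·D) = 14.9663 × 0.00922 / (π × 0.0608) = 0.722425 rev/s = 43.3455 rpm

value=43.35 rpm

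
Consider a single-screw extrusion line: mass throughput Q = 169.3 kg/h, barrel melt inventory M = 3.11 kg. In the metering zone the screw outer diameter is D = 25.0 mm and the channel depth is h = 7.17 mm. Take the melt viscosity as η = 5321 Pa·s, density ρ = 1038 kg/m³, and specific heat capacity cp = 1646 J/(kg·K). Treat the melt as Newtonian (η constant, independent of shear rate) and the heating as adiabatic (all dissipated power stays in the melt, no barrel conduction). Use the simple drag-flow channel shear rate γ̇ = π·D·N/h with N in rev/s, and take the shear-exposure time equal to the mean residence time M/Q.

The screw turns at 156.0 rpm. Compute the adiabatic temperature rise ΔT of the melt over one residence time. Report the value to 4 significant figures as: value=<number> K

value=167.1 K

Convert throughput: Q = 169.3 kg/h = 169.3/3600 = 0.0470278 kg/s
t_res = M / Q_s = 3.11 ÷ 0.0470278 = 66.1311 s
D = 25.0 mm = 0.025 m;  h = 7.17 mm = 0.00717 m;  N = 156.0 rpm / 60 = 2.6 rev/s
γ̇ = π·D·N / h = π · 0.025 · 2.6 / 0.00717 = 28.4803 s⁻¹
Adiabatic rise: ΔT = η γ̇² t_res / (ρ cp) = 5321·(28.4803)²·66.1311 / (1038·1646) = 167.055 K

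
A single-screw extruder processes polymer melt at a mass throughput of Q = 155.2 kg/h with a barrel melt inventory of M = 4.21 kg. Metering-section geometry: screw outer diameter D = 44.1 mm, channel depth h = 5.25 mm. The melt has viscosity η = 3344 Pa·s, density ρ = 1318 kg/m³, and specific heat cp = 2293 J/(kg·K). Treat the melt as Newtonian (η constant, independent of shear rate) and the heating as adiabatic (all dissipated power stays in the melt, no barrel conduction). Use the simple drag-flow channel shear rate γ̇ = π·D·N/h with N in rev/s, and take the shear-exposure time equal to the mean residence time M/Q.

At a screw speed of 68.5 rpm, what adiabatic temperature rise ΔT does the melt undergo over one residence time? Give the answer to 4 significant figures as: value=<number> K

value=98.08 K

Throughput in SI: Q_s = 155.2 kg/h ÷ 3600 s/h = 0.0431111 kg/s
t_res = M / Q_s = 4.21 ÷ 0.0431111 = 97.6546 s
D = 44.1 mm = 0.0441 m;  h = 5.25 mm = 0.00525 m;  N = 68.5 rpm / 60 = 1.14167 rev/s
Shear rate: γ̇ = πDN/h = π·0.0441·1.14167/0.00525 = 30.1279 s⁻¹
Adiabatic rise: ΔT = η γ̇² t_res / (ρ cp) = 3344·(30.1279)²·97.6546 / (1318·2293) = 98.0791 K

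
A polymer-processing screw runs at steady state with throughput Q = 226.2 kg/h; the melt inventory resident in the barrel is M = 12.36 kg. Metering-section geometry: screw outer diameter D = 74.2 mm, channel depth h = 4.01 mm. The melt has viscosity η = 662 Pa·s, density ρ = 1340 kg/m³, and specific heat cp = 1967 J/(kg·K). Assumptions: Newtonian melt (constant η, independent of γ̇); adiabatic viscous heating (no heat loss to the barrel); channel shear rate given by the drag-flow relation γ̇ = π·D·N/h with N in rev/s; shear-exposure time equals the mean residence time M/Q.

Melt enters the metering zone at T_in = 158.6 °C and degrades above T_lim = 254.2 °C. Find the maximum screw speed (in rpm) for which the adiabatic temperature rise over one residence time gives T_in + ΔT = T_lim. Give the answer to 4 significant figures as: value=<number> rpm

Throughput in SI: Q_s = 226.2 kg/h ÷ 3600 s/h = 0.0628333 kg/s
t_res = M / Q_s = 12.36 ÷ 0.0628333 = 196.711 s
Geometry in SI: D = 74.2 mm → 0.0742 m, h = 4.01 mm → 0.00401 m
ΔT_a = T_lim − T_in = 254.2 − 158.6 = 95.6 K
Invert ΔT = ηγ̇²t_res/(ρcp) for γ̇: γ̇_max² = ΔT_a ρ cp / (η t_res) = 95.6·1340·1967 / (662·196.711) = 1935 s⁻²
γ̇_max = sqrt(1935) = 43.9886 s⁻¹
Solve γ̇ = πDN/h for N: N_max = γ̇_max·h/(π·D) = 43.9886 × 0.00401 / (π × 0.0742) = 0.756713 rev/s = 45.4028 rpm

value=45.40 rpm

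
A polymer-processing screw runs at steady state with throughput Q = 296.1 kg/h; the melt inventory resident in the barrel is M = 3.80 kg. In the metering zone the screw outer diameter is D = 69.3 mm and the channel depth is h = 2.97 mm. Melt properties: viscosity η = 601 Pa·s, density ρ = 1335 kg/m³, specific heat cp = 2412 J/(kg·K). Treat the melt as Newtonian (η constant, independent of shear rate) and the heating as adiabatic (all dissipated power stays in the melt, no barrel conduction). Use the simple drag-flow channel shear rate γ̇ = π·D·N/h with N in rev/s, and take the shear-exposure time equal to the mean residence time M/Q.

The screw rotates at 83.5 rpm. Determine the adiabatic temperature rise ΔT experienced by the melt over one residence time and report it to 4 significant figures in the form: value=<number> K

value=89.74 K

Convert throughput: Q = 296.1 kg/h = 296.1/3600 = 0.08225 kg/s
t_res = M / Q_s = 3.80 / 0.08225 = 46.2006 s
Convert to SI: D = 0.0693 m, h = 0.00297 m, N = 83.5/60 = 1.39167 rev/s
γ̇ = π D N / h = (π)(0.0693)(1.39167) / 0.00297 = 102.014 s⁻¹
ΔT = η·γ̇²·t_res/(ρ·cp) = [601 × 102.014² × 46.2006] / [1335 × 2412] = 89.7403 K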